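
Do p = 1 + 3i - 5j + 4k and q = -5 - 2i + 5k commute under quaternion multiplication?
No: pq = -19 - 42i + 2j - 25k ≠ -19 + 8i + 48j - 5k = qp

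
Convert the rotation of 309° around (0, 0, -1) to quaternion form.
-0.9026 - 0.4305k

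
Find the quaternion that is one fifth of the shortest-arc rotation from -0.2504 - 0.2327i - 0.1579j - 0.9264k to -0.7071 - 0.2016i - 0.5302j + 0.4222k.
-0.0253 - 0.1575i + 0.0088j - 0.9872k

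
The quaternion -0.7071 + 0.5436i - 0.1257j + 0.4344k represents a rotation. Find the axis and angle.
axis = (0.7688, -0.1778, 0.6143), θ = 3π/2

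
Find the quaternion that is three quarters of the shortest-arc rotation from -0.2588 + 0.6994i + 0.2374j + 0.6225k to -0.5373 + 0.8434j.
-0.5368 + 0.2241i + 0.7886j + 0.1995k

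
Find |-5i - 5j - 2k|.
√54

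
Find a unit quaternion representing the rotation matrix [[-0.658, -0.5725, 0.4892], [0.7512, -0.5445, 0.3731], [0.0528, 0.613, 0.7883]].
0.3827 + 0.1567i + 0.2851j + 0.8647k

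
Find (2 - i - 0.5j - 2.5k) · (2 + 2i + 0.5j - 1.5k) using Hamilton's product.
2.5 + 4i - 6.5j - 7.5k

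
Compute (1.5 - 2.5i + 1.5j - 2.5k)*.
1.5 + 2.5i - 1.5j + 2.5k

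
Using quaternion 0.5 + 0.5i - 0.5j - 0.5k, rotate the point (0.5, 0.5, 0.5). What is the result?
(-0.5, -0.5, 0.5)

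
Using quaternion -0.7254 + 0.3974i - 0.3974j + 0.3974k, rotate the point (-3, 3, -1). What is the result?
(-1.215, 3.521, -2.263)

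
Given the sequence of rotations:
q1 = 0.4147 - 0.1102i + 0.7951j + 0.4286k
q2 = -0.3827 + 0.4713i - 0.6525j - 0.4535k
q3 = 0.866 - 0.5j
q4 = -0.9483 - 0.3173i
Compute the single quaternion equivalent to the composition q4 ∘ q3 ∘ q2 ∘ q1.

q2 · q1 = 0.6064 + 0.3185i - 0.7269j - 0.0493k
q3 · q2 · q1 = 0.1617 + 0.3005i - 0.9327j + 0.1166k
q4 · q3 · q2 · q1 = -0.058 - 0.3363i + 0.9215j + 0.1854k
-0.058 - 0.3363i + 0.9215j + 0.1854k


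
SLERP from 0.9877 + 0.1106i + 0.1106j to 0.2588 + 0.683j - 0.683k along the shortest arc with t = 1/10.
0.9713 + 0.105i + 0.194j - 0.089k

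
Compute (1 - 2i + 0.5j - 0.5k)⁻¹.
0.1818 + 0.3636i - 0.0909j + 0.0909k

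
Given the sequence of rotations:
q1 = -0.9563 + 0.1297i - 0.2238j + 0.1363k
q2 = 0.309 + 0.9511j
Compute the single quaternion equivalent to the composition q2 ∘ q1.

q2 · q1 = -0.0826 + 0.1697i - 0.9787j - 0.0812k
-0.0826 + 0.1697i - 0.9787j - 0.0812k


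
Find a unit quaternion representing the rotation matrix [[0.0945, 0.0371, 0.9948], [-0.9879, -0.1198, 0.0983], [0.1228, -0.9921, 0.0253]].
-0.5 + 0.5452i - 0.436j + 0.5125k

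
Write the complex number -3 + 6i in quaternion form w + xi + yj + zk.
-3 + 6i + 0j + 0k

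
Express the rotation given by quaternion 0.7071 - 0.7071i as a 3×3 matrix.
[[1, 0, 0], [0, 0, 1], [0, -1, 0]]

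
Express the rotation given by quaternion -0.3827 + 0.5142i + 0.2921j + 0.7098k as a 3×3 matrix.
[[-0.1783, 0.8437, 0.5064], [-0.2429, -0.5364, 0.8082], [0.9535, 0.0211, 0.3006]]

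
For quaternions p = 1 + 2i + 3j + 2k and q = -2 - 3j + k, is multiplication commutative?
No: pq = 5 + 5i - 11j - 9k ≠ 5 - 13i - 7j + 3k = qp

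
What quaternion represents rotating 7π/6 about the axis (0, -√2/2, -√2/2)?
-0.2588 - 0.683j - 0.683k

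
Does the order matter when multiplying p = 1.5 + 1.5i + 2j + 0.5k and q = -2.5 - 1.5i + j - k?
Yes: pq = -3 - 8.5i - 2.75j + 1.75k ≠ -3 - 3.5i - 4.25j - 7.25k = qp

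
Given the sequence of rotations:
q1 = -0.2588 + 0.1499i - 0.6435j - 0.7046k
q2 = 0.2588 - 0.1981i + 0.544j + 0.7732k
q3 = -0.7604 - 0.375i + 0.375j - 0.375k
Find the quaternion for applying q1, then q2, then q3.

q2 · q1 = 0.8576 + 0.2043i - 0.331j - 0.3365k
q3 · q2 · q1 = -0.5776 - 0.7273i + 0.3705j - 0.0182k
-0.5776 - 0.7273i + 0.3705j - 0.0182k


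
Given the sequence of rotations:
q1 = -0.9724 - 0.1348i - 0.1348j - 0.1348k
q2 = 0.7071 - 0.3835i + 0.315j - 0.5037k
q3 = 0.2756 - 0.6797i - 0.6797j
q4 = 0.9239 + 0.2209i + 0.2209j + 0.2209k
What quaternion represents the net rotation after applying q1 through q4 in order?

q2 · q1 = -0.7647 + 0.1672i - 0.3854j + 0.4886k
q3 · q2 · q1 = -0.3591 + 0.2337i + 0.7457j + 0.5103k
q4 · q3 · q2 · q1 = -0.6608 + 0.0846i + 0.5485j + 0.5052k
-0.6608 + 0.0846i + 0.5485j + 0.5052k


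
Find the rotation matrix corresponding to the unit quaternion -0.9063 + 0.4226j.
[[0.6428, 0, -0.766], [0, 1, 0], [0.766, 0, 0.6428]]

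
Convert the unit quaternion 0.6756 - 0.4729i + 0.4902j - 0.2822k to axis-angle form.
axis = (-0.6414, 0.6649, -0.3828), θ = 95°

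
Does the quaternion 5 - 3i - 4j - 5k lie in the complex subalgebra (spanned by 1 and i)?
No. The quaternion 5 - 3i - 4j - 5k has j-coefficient y = -4 and k-coefficient z = -5, not both zero, so it does not lie in the complex subalgebra spanned by 1 and i.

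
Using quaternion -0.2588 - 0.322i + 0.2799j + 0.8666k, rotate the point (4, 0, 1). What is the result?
(-3.338, -2.197, -1.017)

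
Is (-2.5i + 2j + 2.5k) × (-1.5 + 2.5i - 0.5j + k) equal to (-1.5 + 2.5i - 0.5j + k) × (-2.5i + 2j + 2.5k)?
No: pq = 4.75 + 7i + 5.75j - 7.5k ≠ 4.75 + 0.5i - 11.75j = qp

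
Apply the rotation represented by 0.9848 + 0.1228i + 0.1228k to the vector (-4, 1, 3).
(-4.031, -0.753, 3.031)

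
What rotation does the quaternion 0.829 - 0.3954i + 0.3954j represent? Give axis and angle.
axis = (-√2/2, √2/2, 0), θ = 68°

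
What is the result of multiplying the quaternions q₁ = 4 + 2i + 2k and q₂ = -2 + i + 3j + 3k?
-16 - 6i + 8j + 14k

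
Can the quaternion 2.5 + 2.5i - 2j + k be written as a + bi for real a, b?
No. The quaternion 2.5 + 2.5i - 2j + k has j-coefficient y = -2 and k-coefficient z = 1, not both zero, so it does not lie in the complex subalgebra spanned by 1 and i.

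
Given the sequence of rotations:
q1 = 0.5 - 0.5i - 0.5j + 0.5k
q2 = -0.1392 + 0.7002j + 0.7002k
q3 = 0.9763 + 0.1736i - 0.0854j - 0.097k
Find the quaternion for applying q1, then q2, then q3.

q2 · q1 = -0.0696 + 0.7698i + 0.0696j + 0.6306k
q3 · q2 · q1 = -0.1345 + 0.6924i - 0.1102j + 0.7002k
-0.1345 + 0.6924i - 0.1102j + 0.7002k


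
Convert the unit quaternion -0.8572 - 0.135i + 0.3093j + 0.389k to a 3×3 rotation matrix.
[[0.506, 0.5834, -0.6353], [-0.7504, 0.6609, 0.0092], [0.4252, 0.4721, 0.7722]]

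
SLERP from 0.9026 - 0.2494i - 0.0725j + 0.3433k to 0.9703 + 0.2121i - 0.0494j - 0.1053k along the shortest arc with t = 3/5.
0.9945 + 0.0273i - 0.0619j + 0.0799k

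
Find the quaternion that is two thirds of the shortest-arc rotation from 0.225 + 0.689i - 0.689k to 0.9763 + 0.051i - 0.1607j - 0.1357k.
0.849 + 0.329i - 0.1242j - 0.3945k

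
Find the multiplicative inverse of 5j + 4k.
-0.122j - 0.0976k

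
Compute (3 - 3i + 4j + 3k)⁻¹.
0.0698 + 0.0698i - 0.093j - 0.0698k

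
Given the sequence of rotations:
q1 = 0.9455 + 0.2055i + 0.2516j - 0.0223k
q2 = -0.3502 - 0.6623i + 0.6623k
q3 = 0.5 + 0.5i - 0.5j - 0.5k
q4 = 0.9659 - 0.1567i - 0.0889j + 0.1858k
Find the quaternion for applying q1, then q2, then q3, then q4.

q2 · q1 = -0.1802 - 0.8648i + 0.0332j + 0.4674k
q3 · q2 · q1 = 0.5926 - 0.7396i + 0.3054j - 0.092k
q4 · q3 · q2 · q1 = 0.5007 - 0.8558i + 0.0905j - 0.0924k
0.5007 - 0.8558i + 0.0905j - 0.0924k


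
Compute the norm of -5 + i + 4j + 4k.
√58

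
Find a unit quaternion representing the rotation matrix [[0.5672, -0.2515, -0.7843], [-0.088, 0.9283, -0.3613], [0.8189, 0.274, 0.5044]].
0.866 + 0.1834i - 0.4628j + 0.0472k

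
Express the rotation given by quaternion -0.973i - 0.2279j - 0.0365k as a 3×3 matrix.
[[0.8935, 0.4435, 0.071], [0.4435, -0.8961, 0.0166], [0.071, 0.0166, -0.9973]]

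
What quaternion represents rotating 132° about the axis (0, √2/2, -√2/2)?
0.4067 + 0.646j - 0.646k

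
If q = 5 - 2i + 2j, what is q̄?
5 + 2i - 2j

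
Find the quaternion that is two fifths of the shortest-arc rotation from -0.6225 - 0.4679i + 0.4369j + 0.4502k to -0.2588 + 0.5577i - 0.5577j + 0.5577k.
-0.3397 - 0.6765i + 0.6523j + 0.0383k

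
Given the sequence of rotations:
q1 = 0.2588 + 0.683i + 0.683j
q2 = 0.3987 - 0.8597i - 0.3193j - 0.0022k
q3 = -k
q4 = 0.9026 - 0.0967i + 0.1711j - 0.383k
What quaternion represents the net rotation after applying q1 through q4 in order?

q2 · q1 = 0.9084 + 0.0513i + 0.1882j - 0.3697k
q3 · q2 · q1 = -0.3697 + 0.1882i - 0.0513j - 0.9084k
q4 · q3 · q2 · q1 = -0.6546 + 0.0305i - 0.2695j - 0.7056k
-0.6546 + 0.0305i - 0.2695j - 0.7056k


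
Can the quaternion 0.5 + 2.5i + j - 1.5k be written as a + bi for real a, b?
No. The quaternion 0.5 + 2.5i + j - 1.5k has j-coefficient y = 1 and k-coefficient z = -1.5, not both zero, so it does not lie in the complex subalgebra spanned by 1 and i.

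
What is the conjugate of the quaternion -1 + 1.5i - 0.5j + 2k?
-1 - 1.5i + 0.5j - 2k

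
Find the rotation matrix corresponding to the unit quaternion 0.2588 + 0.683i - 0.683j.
[[0.067, -0.933, -0.3535], [-0.933, 0.067, -0.3535], [0.3535, 0.3535, -0.866]]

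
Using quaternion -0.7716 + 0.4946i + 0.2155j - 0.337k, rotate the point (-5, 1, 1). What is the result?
(-4.373, -2.765, -0.487)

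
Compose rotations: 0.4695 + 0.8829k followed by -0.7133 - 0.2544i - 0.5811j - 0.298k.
-0.0718 - 0.6325i - 0.0482j - 0.7697k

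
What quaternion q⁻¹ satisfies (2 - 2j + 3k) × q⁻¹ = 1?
0.1176 + 0.1176j - 0.1765k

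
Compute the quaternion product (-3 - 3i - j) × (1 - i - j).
-7 + 2j + 2k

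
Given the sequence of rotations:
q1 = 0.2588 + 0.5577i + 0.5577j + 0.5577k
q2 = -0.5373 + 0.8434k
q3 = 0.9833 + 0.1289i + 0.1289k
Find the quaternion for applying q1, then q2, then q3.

q2 · q1 = -0.6094 - 0.77i + 0.1707j - 0.0814k
q3 · q2 · q1 = -0.4895 - 0.8577i + 0.0791j - 0.1366k
-0.4895 - 0.8577i + 0.0791j - 0.1366k


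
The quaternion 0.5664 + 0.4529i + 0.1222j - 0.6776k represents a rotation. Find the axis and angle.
axis = (0.5495, 0.1483, -0.8222), θ = 111°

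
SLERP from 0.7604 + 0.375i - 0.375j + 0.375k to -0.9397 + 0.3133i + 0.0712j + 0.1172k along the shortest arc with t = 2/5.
0.9335 + 0.1059i - 0.2814j + 0.1954k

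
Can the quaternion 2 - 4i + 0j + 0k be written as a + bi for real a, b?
Yes. The quaternion 2 - 4i has j- and k-coefficients y = z = 0, so it lies in the complex subalgebra spanned by 1 and i.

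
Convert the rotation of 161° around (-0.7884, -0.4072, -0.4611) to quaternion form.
0.165 - 0.7776i - 0.4016j - 0.4548k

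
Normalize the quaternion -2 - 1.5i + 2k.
-0.6247 - 0.4685i + 0.6247k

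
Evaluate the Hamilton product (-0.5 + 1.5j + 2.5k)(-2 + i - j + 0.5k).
1.25 + 2.75i - 6.75k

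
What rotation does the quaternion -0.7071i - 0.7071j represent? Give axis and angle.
axis = (-√2/2, -√2/2, 0), θ = π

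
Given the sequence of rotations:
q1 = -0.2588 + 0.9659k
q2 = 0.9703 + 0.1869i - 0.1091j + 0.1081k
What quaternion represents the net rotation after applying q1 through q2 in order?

q2 · q1 = -0.3555 - 0.1537i - 0.1523j + 0.9092k
-0.3555 - 0.1537i - 0.1523j + 0.9092k


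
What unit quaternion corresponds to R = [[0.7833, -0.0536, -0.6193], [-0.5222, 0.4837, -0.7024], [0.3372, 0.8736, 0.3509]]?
0.809 + 0.487i - 0.2956j - 0.1448k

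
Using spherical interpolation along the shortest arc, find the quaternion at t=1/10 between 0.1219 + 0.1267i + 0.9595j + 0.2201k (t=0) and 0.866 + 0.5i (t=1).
0.2405 + 0.1933i + 0.9271j + 0.2127k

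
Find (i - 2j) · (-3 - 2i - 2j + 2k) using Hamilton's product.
-2 - 7i + 4j - 6k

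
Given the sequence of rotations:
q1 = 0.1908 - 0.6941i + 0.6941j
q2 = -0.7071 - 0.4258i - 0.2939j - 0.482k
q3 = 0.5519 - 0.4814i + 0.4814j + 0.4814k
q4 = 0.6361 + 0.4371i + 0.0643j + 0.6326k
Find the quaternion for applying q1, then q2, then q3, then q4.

q2 · q1 = -0.2265 + 0.7441i - 0.2123j - 0.5915k
q3 · q2 · q1 = 0.6202 + 0.3372i - 0.1527j - 0.6915k
q4 · q3 · q2 · q1 = 0.6944 + 0.5377i + 0.4583j - 0.136k
0.6944 + 0.5377i + 0.4583j - 0.136k


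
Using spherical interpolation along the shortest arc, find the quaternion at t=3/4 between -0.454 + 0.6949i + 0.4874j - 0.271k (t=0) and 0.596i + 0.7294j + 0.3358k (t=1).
-0.1266 + 0.6643i + 0.7118j + 0.1896k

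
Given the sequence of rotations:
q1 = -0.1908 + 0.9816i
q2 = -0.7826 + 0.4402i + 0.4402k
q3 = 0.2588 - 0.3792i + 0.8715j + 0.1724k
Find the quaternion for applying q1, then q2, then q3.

q2 · q1 = -0.2828 - 0.8522i + 0.4321j - 0.084k
q3 · q2 · q1 = -0.7584 - 0.261i - 0.3134j + 0.5083k
-0.7584 - 0.261i - 0.3134j + 0.5083k


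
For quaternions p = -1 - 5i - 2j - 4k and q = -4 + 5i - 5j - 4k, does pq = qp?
No: pq = 3 + 3i - 27j + 55k ≠ 3 + 27i + 53j - 15k = qp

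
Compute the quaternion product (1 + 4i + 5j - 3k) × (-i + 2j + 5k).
9 + 30i - 15j + 18k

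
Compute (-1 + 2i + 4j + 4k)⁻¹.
-0.027 - 0.0541i - 0.1081j - 0.1081k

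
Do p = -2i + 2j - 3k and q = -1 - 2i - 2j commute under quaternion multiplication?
No: pq = -4i + 4j + 11k ≠ 8i - 8j - 5k = qp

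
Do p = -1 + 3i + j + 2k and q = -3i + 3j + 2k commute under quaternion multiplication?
No: pq = 2 - i - 15j + 10k ≠ 2 + 7i + 9j - 14k = qp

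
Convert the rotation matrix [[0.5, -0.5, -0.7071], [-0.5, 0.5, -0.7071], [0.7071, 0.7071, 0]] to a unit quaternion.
0.7071 + 0.5i - 0.5j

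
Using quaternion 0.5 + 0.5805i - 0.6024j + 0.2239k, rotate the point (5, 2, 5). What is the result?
(-2.689, -6.177, 2.935)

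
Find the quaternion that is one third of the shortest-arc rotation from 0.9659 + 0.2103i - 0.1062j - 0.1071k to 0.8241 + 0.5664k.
0.9776 + 0.1478i - 0.0746j + 0.1301k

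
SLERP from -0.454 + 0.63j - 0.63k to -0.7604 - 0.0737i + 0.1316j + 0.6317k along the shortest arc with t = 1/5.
-0.6592 - 0.0224i + 0.6345j - 0.4029k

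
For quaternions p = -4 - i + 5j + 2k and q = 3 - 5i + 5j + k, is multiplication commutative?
No: pq = -44 + 12i - 14j + 22k ≠ -44 + 22i + 4j - 18k = qp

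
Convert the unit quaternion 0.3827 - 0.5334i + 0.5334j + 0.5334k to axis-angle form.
axis = (-√3/3, √3/3, √3/3), θ = 3π/4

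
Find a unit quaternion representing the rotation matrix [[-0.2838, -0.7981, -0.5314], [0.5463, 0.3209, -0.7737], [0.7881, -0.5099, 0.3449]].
0.5878 + 0.1122i - 0.5612j + 0.5718k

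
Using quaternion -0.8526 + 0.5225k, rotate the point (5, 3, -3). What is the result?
(4.943, -3.093, -3)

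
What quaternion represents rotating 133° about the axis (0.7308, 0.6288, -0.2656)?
0.3987 + 0.6702i + 0.5766j - 0.2436k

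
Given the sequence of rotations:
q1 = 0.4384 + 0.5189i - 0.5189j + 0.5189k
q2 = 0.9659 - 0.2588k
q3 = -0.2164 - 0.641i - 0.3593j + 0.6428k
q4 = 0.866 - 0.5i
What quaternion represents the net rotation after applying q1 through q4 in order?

q2 · q1 = 0.5577 + 0.3669i - 0.6355j + 0.3877k
q3 · q2 · q1 = -0.3631 - 0.1677i + 0.4215j + 0.8138k
q4 · q3 · q2 · q1 = -0.3983 + 0.0363i + 0.7719j + 0.494k
-0.3983 + 0.0363i + 0.7719j + 0.494k


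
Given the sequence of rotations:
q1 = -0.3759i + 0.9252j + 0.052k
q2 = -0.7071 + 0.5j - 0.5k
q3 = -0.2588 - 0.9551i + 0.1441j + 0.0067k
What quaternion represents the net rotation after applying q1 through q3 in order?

q2 · q1 = -0.4366 + 0.7544i - 0.4663j + 0.1512k
q3 · q2 · q1 = 0.8997 + 0.2467i + 0.2072j + 0.2946k
0.8997 + 0.2467i + 0.2072j + 0.2946k


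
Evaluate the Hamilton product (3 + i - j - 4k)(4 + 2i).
10 + 10i - 12j - 14k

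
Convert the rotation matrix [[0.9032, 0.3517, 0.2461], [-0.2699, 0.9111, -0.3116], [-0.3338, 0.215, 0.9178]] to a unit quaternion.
0.9659 + 0.1363i + 0.1501j - 0.1609k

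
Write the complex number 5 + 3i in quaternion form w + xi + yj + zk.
5 + 3i + 0j + 0k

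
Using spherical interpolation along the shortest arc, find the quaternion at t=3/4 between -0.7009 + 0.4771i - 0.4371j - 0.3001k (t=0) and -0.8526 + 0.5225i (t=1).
-0.8387 + 0.5265i - 0.1148j - 0.0788k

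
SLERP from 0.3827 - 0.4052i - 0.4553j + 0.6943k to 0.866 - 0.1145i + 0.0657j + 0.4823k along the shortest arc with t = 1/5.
0.5126 - 0.3636i - 0.3651j + 0.6868k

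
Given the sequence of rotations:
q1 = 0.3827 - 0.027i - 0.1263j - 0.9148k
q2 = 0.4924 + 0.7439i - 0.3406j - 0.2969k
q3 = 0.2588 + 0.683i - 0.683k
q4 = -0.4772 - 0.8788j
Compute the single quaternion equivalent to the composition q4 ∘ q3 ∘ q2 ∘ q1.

q2 · q1 = -0.1061 + 0.5455i + 0.496j - 0.6672k
q3 · q2 · q1 = -0.8557 + 0.4075i + 0.2115j + 0.2386k
q4 · q3 · q2 · q1 = 0.5942 - 0.4041i + 0.6511j + 0.2443k
0.5942 - 0.4041i + 0.6511j + 0.2443k


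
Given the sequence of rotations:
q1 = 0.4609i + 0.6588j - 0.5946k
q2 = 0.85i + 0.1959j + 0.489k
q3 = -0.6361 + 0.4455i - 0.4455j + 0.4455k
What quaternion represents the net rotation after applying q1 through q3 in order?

q2 · q1 = -0.2301 - 0.4386i + 0.7308j + 0.4697k
q3 · q2 · q1 = 0.4581 - 0.3583i - 0.767j - 0.2711k
0.4581 - 0.3583i - 0.767j - 0.2711k


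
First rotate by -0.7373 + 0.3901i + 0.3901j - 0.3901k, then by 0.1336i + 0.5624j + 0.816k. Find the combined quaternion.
0.0468 - 0.6362i - 0.0442j - 0.7689k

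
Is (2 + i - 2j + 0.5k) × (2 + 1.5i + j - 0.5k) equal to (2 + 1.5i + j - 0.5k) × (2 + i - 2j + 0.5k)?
No: pq = 4.75 + 5.5i - 0.75j + 4k ≠ 4.75 + 4.5i - 3.25j - 4k = qp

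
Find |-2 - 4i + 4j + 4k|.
√52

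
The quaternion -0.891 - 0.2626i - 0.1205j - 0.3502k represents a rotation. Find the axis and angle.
axis = (-0.5784, -0.2654, -0.7714), θ = 306°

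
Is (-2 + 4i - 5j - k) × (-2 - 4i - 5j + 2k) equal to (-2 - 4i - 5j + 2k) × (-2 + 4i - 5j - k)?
No: pq = -3 - 15i + 16j - 42k ≠ -3 + 15i + 24j + 38k = qp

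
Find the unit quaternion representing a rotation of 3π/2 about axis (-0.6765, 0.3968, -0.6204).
-0.7071 - 0.4784i + 0.2806j - 0.4387k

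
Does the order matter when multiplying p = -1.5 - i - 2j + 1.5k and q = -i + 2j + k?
Yes: pq = 1.5 - 3.5i - 3.5j - 5.5k ≠ 1.5 + 6.5i - 2.5j + 2.5k = qp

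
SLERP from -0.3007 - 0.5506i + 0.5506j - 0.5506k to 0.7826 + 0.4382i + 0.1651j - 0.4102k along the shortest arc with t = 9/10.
-0.7998 - 0.5023i - 0.0813j + 0.3184k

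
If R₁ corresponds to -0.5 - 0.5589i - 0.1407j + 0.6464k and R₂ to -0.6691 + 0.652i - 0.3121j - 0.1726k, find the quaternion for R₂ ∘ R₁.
0.7666 - 0.1781i - 0.0748j - 0.6124k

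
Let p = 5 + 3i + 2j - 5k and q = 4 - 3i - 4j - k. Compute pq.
32 - 25i + 6j - 31k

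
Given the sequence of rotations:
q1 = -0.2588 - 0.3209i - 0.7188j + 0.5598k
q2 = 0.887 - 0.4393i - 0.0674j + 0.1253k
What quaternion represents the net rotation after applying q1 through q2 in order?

q2 · q1 = -0.4891 - 0.1186i - 0.4144j + 0.7583k
-0.4891 - 0.1186i - 0.4144j + 0.7583k


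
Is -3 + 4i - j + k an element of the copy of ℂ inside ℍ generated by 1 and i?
No. The quaternion -3 + 4i - j + k has j-coefficient y = -1 and k-coefficient z = 1, not both zero, so it does not lie in the complex subalgebra spanned by 1 and i.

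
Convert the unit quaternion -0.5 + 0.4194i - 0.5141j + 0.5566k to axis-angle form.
axis = (0.4843, -0.5936, 0.6427), θ = 4π/3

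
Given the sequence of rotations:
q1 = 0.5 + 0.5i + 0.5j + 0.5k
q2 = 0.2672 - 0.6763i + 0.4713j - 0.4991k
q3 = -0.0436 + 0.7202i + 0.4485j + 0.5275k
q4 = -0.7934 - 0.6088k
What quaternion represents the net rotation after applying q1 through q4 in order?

q2 · q1 = 0.4857 + 0.2807i + 0.4578j - 0.6897k
q3 · q2 · q1 = -0.0648 - 0.2133i + 0.8427j + 0.4901k
q4 · q3 · q2 · q1 = 0.3498 + 0.6823i - 0.5387j - 0.3494k
0.3498 + 0.6823i - 0.5387j - 0.3494k


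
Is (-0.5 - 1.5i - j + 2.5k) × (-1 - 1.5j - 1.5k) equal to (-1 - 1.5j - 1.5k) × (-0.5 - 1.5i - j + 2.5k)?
No: pq = 2.75 + 6.75i - 0.5j + 0.5k ≠ 2.75 - 3.75i + 4j - 4k = qp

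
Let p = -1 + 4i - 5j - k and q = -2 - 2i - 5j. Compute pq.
-15 - 11i + 17j - 28k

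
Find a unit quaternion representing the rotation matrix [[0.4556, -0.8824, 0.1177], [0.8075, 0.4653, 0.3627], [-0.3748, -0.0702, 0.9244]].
0.8434 - 0.1283i + 0.146j + 0.5009k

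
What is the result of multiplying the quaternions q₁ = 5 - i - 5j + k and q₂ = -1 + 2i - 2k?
-1 + 21i + 5j - k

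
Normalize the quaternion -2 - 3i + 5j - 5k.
-0.252 - 0.378i + 0.6299j - 0.6299k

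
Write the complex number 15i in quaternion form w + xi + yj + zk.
0 + 15i + 0j + 0k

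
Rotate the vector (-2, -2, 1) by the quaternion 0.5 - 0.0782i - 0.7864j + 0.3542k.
(0.596, -2.907, -0.441)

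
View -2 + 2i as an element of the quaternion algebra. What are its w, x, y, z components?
-2 + 2i + 0j + 0k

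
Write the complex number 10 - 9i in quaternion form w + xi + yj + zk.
10 - 9i + 0j + 0k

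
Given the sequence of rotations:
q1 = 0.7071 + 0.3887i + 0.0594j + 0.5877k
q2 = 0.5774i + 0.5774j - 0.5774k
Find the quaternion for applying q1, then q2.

q2 · q1 = 0.0806 + 0.7819i - 0.1555j - 0.5984k
0.0806 + 0.7819i - 0.1555j - 0.5984k


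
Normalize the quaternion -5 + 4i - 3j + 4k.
-0.6155 + 0.4924i - 0.3693j + 0.4924k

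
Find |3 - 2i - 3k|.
√22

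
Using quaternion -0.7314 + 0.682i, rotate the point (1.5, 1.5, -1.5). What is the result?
(1.5, -1.392, -1.601)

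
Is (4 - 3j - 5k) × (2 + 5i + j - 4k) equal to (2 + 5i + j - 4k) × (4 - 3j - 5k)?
No: pq = -9 + 37i - 27j - 11k ≠ -9 + 3i + 23j - 41k = qp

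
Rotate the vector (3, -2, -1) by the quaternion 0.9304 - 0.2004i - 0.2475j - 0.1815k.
(1.949, -2.886, 1.369)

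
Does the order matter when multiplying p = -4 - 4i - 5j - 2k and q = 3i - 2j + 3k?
Yes: pq = 8 - 31i + 14j + 11k ≠ 8 + 7i + 2j - 35k = qp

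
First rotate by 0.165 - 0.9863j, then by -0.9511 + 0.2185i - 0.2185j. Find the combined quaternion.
-0.3724 + 0.0361i + 0.902j - 0.2155k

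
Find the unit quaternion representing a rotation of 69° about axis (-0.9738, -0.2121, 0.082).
0.8241 - 0.5516i - 0.1201j + 0.0464k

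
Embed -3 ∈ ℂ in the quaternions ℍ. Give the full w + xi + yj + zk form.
-3 + 0i + 0j + 0k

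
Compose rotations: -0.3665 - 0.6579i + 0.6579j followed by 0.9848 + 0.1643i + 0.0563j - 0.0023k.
-0.2899 - 0.7066i + 0.6288j + 0.146k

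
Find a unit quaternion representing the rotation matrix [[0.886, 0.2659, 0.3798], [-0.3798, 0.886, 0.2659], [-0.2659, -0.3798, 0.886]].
0.9563 - 0.1688i + 0.1688j - 0.1688k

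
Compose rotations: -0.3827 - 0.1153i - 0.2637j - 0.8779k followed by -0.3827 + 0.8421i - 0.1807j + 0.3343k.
0.4894 - 0.0314i + 0.8708j - 0.0349k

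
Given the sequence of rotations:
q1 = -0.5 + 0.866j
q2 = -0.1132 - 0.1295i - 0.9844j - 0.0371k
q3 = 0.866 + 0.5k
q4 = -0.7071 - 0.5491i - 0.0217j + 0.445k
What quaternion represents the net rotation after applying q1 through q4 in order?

q2 · q1 = 0.9091 + 0.0969i + 0.3942j - 0.0936k
q3 · q2 · q1 = 0.8341 - 0.1132i + 0.3898j + 0.3735k
q4 · q3 · q2 · q1 = -0.8097 - 0.5595i - 0.139j - 0.1094k
-0.8097 - 0.5595i - 0.139j - 0.1094k


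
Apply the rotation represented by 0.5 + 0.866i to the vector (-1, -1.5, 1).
(-1, -0.116, -1.799)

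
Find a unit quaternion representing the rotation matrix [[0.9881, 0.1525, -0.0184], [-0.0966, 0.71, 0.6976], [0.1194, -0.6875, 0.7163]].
0.9239 - 0.3748i - 0.0373j - 0.0674k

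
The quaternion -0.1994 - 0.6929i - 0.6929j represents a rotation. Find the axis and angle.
axis = (-√2/2, -√2/2, 0), θ = 203°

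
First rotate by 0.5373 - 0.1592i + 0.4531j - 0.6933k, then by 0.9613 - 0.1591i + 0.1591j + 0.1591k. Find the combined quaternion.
0.5294 - 0.4209i + 0.3854j - 0.6277k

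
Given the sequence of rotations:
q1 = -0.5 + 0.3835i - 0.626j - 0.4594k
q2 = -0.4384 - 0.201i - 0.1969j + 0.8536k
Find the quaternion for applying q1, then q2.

q2 · q1 = 0.5652 + 0.5572i + 0.6079j - 0.0241k
0.5652 + 0.5572i + 0.6079j - 0.0241k


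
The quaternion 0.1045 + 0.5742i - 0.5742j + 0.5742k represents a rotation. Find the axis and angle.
axis = (√3/3, -√3/3, √3/3), θ = 168°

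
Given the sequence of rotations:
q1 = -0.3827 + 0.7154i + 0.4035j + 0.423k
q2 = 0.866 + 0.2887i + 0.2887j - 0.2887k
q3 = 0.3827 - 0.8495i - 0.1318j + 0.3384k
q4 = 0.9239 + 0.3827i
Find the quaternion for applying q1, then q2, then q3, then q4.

q2 · q1 = -0.5323 + 0.7477i - 0.0897j + 0.3868k
q3 · q2 · q1 = 0.2887 + 0.7177i + 0.6174j + 0.1426k
q4 · q3 · q2 · q1 = -0.0079 + 0.7736i + 0.5158j + 0.368k
-0.0079 + 0.7736i + 0.5158j + 0.368k


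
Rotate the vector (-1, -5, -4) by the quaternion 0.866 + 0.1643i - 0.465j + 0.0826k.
(4.038, -3.207, -3.926)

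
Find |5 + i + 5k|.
√51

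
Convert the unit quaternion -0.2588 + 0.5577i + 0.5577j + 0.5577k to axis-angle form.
axis = (√3/3, √3/3, √3/3), θ = 7π/6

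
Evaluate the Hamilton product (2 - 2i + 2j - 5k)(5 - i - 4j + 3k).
31 - 26i + 13j - 9k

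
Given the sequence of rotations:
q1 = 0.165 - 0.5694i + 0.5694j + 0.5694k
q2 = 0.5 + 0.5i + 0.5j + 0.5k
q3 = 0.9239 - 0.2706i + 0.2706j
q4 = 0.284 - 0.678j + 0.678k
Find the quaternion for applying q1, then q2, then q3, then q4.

q2 · q1 = -0.2022 - 0.2022i - 0.2022j + 0.9366k
q3 · q2 · q1 = -0.1868 + 0.1213i + 0.0119j + 0.9748k
q4 · q3 · q2 · q1 = -0.7059 - 0.6345i + 0.2123j + 0.2324k
-0.7059 - 0.6345i + 0.2123j + 0.2324k


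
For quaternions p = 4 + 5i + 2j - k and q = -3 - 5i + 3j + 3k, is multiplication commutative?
No: pq = 10 - 26i - 4j + 40k ≠ 10 - 44i + 16j - 10k = qp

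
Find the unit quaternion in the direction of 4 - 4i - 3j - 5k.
0.4924 - 0.4924i - 0.3693j - 0.6155k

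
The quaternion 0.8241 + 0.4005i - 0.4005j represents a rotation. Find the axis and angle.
axis = (√2/2, -√2/2, 0), θ = 69°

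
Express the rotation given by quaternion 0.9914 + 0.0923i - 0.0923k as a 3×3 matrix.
[[0.983, 0.183, -0.017], [-0.183, 0.9659, -0.183], [-0.017, 0.183, 0.983]]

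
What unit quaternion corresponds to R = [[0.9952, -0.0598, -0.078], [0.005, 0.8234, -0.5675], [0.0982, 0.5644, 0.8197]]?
0.9537 + 0.2967i - 0.0462j + 0.017k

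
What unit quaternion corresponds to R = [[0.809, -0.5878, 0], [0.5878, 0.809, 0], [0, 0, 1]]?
0.9511 + 0.309k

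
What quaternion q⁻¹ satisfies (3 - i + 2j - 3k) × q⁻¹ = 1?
0.1304 + 0.0435i - 0.087j + 0.1304k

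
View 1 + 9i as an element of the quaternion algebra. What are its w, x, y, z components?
1 + 9i + 0j + 0k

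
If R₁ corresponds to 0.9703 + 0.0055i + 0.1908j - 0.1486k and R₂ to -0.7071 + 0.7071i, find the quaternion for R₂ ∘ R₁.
-0.69 + 0.6822i - 0.0298j + 0.24k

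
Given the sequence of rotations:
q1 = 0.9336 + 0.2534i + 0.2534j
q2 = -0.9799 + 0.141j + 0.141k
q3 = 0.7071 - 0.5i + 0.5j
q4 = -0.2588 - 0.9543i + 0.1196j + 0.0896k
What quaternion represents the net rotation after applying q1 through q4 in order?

q2 · q1 = -0.9506 - 0.284i - 0.0809j + 0.0959k
q3 · q2 · q1 = -0.7737 + 0.3224i - 0.4846j + 0.2503k
q4 · q3 · q2 · q1 = 0.5434 + 0.7283i + 0.3006j + 0.2898k
0.5434 + 0.7283i + 0.3006j + 0.2898k


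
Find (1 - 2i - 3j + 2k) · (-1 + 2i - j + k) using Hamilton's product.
-2 + 3i + 8j + 7k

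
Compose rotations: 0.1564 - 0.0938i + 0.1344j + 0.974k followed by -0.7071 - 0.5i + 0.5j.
-0.2247 + 0.4751i + 0.4702j - 0.709k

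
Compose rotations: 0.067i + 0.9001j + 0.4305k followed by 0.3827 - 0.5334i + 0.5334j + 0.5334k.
-0.674 - 0.2248i + 0.6098j - 0.3511k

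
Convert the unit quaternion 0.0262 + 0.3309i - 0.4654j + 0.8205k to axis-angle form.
axis = (0.331, -0.4656, 0.8208), θ = 177°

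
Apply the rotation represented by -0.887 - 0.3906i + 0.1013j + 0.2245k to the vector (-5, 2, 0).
(-3.755, 3.575, 1.455)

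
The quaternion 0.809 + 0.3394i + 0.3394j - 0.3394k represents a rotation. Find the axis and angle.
axis = (√3/3, √3/3, -√3/3), θ = 72°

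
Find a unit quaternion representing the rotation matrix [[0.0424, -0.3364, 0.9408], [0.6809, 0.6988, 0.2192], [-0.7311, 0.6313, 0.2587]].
0.7071 + 0.1457i + 0.5911j + 0.3597k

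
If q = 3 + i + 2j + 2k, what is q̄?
3 - i - 2j - 2k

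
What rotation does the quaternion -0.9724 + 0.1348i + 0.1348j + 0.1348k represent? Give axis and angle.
axis = (√3/3, √3/3, √3/3), θ = 333°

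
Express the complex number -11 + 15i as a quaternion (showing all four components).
-11 + 15i + 0j + 0k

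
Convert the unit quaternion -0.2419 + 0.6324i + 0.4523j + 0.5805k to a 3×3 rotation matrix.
[[-0.0831, 0.8529, 0.5154], [0.2912, -0.4738, 0.8311], [0.953, 0.2192, -0.209]]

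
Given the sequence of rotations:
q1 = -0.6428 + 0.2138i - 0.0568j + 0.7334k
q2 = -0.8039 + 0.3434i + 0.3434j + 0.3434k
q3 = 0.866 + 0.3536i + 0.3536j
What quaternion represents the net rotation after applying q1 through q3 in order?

q2 · q1 = 0.211 - 0.1213i - 0.3535j - 0.9032k
q3 · q2 · q1 = 0.3506 - 0.3498i + 0.0879j - 0.8643k
0.3506 - 0.3498i + 0.0879j - 0.8643k


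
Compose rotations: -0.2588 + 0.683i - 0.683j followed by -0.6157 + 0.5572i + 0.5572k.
-0.2212 - 0.1842i + 0.8011j - 0.5248k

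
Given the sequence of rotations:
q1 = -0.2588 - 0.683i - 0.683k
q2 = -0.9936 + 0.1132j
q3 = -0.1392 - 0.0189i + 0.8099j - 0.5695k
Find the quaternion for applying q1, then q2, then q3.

q2 · q1 = 0.2571 + 0.6013i - 0.0293j + 0.7559k
q3 · q2 · q1 = 0.4298 + 0.507i - 0.1158j - 0.7381k
0.4298 + 0.507i - 0.1158j - 0.7381k


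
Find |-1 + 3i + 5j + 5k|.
√60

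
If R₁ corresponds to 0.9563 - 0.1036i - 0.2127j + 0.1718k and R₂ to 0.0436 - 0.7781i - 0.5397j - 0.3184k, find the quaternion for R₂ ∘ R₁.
-0.099 - 0.9091i - 0.3587j - 0.1874k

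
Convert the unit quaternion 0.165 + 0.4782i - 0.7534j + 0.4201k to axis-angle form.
axis = (0.4848, -0.7639, 0.4259), θ = 161°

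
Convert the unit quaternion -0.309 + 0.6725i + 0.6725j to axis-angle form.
axis = (√2/2, √2/2, 0), θ = 216°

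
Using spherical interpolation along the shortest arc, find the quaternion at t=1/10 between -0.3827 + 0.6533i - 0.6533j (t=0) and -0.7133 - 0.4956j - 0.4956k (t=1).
-0.4372 + 0.6053i - 0.6627j - 0.0574k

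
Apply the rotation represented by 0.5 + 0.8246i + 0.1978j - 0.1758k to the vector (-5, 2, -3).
(-3.019, 1.087, 5.263)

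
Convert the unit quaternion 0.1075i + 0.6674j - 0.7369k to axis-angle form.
axis = (0.1075, 0.6674, -0.7369), θ = π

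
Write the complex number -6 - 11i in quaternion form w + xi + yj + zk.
-6 - 11i + 0j + 0k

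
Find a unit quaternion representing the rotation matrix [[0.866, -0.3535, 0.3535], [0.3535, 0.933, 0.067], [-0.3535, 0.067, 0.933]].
0.9659 + 0.183j + 0.183k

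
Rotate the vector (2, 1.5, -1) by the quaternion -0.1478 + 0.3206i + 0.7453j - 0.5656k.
(-0.452, 2.27, -1.375)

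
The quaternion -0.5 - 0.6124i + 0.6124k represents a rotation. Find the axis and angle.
axis = (-√2/2, 0, √2/2), θ = 4π/3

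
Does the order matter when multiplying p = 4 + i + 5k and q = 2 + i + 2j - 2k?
Yes: pq = 17 - 4i + 15j + 4k ≠ 17 + 16i + j = qp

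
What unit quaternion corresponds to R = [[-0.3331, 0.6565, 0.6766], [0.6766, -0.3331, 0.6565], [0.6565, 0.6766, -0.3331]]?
0.0087 + 0.5773i + 0.5773j + 0.5773k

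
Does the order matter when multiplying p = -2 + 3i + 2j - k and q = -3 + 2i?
Yes: pq = -13i - 8j - k ≠ -13i - 4j + 7k = qp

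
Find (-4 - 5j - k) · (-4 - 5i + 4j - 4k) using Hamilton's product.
32 + 44i + 9j - 5k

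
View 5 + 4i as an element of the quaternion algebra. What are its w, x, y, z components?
5 + 4i + 0j + 0k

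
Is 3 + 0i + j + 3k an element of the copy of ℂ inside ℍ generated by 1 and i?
No. The quaternion 3 + j + 3k has j-coefficient y = 1 and k-coefficient z = 3, not both zero, so it does not lie in the complex subalgebra spanned by 1 and i.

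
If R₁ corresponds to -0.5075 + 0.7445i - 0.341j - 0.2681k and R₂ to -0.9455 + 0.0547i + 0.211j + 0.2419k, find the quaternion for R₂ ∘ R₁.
0.5759 - 0.7058i + 0.4101j - 0.045k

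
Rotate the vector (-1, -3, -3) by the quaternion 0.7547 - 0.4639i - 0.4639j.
(0.24, -4.24, 0.983)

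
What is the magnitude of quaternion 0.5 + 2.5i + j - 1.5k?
3.122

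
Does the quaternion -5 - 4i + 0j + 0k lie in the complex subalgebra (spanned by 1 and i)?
Yes. The quaternion -5 - 4i has j- and k-coefficients y = z = 0, so it lies in the complex subalgebra spanned by 1 and i.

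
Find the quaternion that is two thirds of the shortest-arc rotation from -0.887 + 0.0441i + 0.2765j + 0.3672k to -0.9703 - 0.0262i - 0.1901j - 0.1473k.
-0.999 - 0.0025i - 0.0335j + 0.0292k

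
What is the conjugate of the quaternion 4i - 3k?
-4i + 3k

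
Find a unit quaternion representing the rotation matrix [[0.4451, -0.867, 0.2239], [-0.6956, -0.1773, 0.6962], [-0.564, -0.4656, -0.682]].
-0.3827 + 0.759i - 0.5147j - 0.112k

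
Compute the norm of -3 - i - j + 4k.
√27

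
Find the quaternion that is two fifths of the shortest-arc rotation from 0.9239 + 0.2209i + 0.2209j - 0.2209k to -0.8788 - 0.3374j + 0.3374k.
0.9144 + 0.1337i + 0.2701j - 0.2701k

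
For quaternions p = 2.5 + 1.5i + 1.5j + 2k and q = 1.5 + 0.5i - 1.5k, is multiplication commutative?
No: pq = 6 + 1.25i + 5.5j - 1.5k ≠ 6 + 5.75i - j = qp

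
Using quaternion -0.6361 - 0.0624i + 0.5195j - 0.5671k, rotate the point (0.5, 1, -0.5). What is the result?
(-0.583, 1.012, -0.37)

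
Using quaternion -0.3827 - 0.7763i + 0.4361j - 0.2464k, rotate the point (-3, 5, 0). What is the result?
(-5.823, -0.168, -0.253)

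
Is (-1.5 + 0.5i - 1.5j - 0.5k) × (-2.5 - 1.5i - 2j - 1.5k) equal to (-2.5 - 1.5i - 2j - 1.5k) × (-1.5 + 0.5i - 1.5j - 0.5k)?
No: pq = 0.75 + 2.25i + 8.25j + 0.25k ≠ 0.75 - 0.25i + 5.25j + 6.75k = qp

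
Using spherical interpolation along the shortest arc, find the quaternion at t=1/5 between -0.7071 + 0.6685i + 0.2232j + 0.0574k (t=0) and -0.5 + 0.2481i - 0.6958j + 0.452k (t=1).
-0.7443 + 0.6471i + 0.02j + 0.164k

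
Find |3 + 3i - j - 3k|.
√28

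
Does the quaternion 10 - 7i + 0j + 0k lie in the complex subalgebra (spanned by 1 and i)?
Yes. The quaternion 10 - 7i has j- and k-coefficients y = z = 0, so it lies in the complex subalgebra spanned by 1 and i.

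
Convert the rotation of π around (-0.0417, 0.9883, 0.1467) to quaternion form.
-0.0417i + 0.9883j + 0.1467k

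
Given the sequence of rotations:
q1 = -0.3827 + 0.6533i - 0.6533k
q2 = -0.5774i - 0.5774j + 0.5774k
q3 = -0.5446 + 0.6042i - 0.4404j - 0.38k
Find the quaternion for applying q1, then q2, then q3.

q2 · q1 = 0.7544 + 0.5982i + 0.221j + 0.1562k
q3 · q2 · q1 = -0.6156 + 0.1452i - 0.7743j + 0.0252k
-0.6156 + 0.1452i - 0.7743j + 0.0252k


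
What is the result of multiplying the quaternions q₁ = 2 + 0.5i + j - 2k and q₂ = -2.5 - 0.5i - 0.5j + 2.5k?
0.75 - 0.75i - 3.75j + 10.25k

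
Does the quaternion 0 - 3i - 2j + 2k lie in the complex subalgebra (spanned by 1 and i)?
No. The quaternion -3i - 2j + 2k has j-coefficient y = -2 and k-coefficient z = 2, not both zero, so it does not lie in the complex subalgebra spanned by 1 and i.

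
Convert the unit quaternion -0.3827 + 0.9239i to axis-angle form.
axis = (1, 0, 0), θ = 5π/4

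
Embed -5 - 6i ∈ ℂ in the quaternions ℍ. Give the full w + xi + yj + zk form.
-5 - 6i + 0j + 0k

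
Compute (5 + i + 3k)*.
5 - i - 3k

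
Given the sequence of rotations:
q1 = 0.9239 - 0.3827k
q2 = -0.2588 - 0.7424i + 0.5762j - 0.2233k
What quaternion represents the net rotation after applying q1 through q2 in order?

q2 · q1 = -0.3246 - 0.9064i + 0.2482j - 0.1073k
-0.3246 - 0.9064i + 0.2482j - 0.1073k


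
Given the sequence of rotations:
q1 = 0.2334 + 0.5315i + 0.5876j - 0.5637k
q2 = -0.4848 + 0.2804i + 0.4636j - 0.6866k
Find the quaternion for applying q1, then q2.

q2 · q1 = -0.9216 - 0.0501i - 0.3835j + 0.0314k
-0.9216 - 0.0501i - 0.3835j + 0.0314k


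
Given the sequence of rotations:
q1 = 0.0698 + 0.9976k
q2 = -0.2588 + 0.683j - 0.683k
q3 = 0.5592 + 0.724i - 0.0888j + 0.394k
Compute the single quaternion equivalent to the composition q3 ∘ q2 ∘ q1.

q2 · q1 = 0.6633 + 0.6814i + 0.0477j - 0.3059k
q3 · q2 · q1 = 0.0023 + 0.8696i + 0.4577j + 0.1853k
0.0023 + 0.8696i + 0.4577j + 0.1853k


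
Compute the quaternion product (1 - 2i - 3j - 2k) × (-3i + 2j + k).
2 - 2i + 10j - 12k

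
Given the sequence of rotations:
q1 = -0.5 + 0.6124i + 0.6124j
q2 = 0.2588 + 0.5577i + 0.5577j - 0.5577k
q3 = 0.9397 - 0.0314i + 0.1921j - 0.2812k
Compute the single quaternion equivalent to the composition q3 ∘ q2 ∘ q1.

q2 · q1 = -0.8125 + 0.2212i - 0.4619j + 0.2788k
q3 · q2 · q1 = -0.5894 + 0.157i - 0.6436j + 0.4625k
-0.5894 + 0.157i - 0.6436j + 0.4625k


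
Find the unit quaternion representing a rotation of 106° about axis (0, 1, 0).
0.6018 + 0.7986j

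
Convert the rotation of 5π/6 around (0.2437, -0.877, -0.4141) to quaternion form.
0.2588 + 0.2354i - 0.8471j - 0.4k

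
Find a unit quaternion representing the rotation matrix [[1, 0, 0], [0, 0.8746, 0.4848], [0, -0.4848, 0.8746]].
0.9681 - 0.2504i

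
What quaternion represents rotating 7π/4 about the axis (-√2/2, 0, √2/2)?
-0.9239 - 0.2706i + 0.2706k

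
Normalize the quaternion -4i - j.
-0.9701i - 0.2425j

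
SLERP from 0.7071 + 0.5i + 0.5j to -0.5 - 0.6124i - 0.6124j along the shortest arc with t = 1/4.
0.6593 + 0.5316i + 0.5316j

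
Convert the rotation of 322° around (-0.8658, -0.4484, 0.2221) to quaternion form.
-0.9455 - 0.2819i - 0.146j + 0.0723k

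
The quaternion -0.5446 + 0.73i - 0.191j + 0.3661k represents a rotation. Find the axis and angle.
axis = (0.8704, -0.2277, 0.4365), θ = 246°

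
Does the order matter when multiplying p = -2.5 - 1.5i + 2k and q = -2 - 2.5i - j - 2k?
Yes: pq = 5.25 + 11.25i - 5.5j + 2.5k ≠ 5.25 + 7.25i + 10.5j - 0.5k = qp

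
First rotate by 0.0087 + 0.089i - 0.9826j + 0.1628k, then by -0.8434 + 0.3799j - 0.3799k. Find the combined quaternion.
0.4278 - 0.3865i + 0.7982j - 0.1744k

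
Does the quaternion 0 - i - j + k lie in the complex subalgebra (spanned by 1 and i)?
No. The quaternion -i - j + k has j-coefficient y = -1 and k-coefficient z = 1, not both zero, so it does not lie in the complex subalgebra spanned by 1 and i.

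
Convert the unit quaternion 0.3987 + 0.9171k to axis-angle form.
axis = (0, 0, 1), θ = 133°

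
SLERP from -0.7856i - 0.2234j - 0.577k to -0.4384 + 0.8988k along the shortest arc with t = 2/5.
0.2045 - 0.5304i - 0.1508j - 0.8088k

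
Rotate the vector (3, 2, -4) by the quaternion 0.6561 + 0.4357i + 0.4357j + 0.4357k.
(-3.468, 4.104, 0.364)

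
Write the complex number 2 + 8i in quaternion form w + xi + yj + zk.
2 + 8i + 0j + 0k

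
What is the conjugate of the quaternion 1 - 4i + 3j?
1 + 4i - 3j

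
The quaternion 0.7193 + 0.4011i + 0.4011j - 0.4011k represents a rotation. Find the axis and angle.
axis = (√3/3, √3/3, -√3/3), θ = 88°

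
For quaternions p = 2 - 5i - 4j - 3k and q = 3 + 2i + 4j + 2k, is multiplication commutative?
No: pq = 38 - 7i - 17k ≠ 38 - 15i - 8j + 7k = qp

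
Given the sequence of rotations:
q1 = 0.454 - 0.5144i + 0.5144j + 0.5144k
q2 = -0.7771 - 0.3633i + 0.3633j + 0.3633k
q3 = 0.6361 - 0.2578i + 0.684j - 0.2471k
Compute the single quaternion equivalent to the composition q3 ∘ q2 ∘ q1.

q2 · q1 = -0.9134 + 0.2348i - 0.2348j - 0.2348k
q3 · q2 · q1 = -0.4179 + 0.1662i - 0.8927j - 0.0237k
-0.4179 + 0.1662i - 0.8927j - 0.0237k
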